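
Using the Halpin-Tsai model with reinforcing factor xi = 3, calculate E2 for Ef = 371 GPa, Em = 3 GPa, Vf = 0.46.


eta = (Ef/Em - 1)/(Ef/Em + xi) = (123.6667 - 1)/(123.6667 + 3) = 0.9684
E2 = Em*(1+xi*eta*Vf)/(1-eta*Vf) = 12.64 GPa

12.64 GPa


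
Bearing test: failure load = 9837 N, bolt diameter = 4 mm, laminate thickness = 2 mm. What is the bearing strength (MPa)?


sigma_br = F/(d*h) = 9837/(4*2) = 1229.6 MPa

1229.6 MPa


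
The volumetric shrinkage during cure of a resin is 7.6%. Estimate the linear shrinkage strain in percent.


Linear shrinkage ≈ vol_shrink/3 = 7.6/3 = 2.533%

2.533%


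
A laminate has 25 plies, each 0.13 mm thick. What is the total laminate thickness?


h = n * t_ply = 25 * 0.13 = 3.25 mm

3.25 mm


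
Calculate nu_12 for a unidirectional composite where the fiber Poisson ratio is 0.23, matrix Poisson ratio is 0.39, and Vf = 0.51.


nu_12 = nu_f*Vf + nu_m*(1-Vf) = 0.23*0.51 + 0.39*0.49 = 0.3084

0.3084


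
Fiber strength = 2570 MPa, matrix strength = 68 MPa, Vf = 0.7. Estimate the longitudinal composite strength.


sigma_1 = sigma_f*Vf + sigma_m*(1-Vf) = 2570*0.7 + 68*0.3 = 1819.4 MPa

1819.4 MPa


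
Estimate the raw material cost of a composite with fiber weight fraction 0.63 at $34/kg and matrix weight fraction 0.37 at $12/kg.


Cost = cost_f*Wf + cost_m*Wm = 34*0.63 + 12*0.37 = $25.86/kg

$25.86/kg


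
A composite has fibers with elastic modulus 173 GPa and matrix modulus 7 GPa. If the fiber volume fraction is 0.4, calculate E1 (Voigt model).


E1 = Ef*Vf + Em*(1-Vf) = 173*0.4 + 7*0.6 = 73.4 GPa

73.4 GPa


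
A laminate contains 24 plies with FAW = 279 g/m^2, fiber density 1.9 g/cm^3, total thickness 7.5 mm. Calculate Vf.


Vf = n * FAW / (rho_f * h * 1000) = 24 * 279 / (1.9 * 7.5 * 1000) = 0.4699

0.4699


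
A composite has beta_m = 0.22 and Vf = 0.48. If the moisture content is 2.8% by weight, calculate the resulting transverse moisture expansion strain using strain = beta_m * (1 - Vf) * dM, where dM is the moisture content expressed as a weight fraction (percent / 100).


dM = 2.8/100 = 0.028
strain = beta_m * (1-Vf) * dM = 0.22 * 0.52 * 0.028 = 0.0032032

0.0032032


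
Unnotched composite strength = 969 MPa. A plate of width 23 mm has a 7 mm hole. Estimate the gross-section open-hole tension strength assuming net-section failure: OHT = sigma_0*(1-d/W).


OHT = sigma_0*(1-d/W) = 969*(1-7/23) = 674.1 MPa

674.1 MPa


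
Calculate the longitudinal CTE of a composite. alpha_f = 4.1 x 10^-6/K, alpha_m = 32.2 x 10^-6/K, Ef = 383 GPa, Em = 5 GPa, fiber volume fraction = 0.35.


E1 = Ef*Vf + Em*(1-Vf) = 137.3
alpha_1 = (alpha_f*Ef*Vf + alpha_m*Em*(1-Vf))/E1 = 4.77 x 10^-6/K

4.77 x 10^-6/K


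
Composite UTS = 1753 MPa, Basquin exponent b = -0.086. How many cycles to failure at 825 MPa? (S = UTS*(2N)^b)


N = 0.5 * (S/UTS)^(1/b) = 0.5 * (825/1753)^(1/-0.086) = 3199.6993 cycles

3199.6993 cycles


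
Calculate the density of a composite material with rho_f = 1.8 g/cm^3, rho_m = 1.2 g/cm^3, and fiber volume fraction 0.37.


rho_c = rho_f*Vf + rho_m*(1-Vf) = 1.8*0.37 + 1.2*0.63 = 1.422 g/cm^3

1.422 g/cm^3


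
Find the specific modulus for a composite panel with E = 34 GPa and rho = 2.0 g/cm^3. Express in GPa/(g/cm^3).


Specific stiffness = E/rho = 34/2.0 = 17.0 GPa/(g/cm^3)

17.0 GPa/(g/cm^3)


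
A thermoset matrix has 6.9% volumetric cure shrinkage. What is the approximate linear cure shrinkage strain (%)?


Linear shrinkage ≈ vol_shrink/3 = 6.9/3 = 2.3%

2.3%


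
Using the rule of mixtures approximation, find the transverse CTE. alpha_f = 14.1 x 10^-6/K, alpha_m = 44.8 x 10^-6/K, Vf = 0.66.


alpha_2 = alpha_f*Vf + alpha_m*(1-Vf) = 14.1*0.66 + 44.8*0.34 = 24.5 x 10^-6/K

24.5 x 10^-6/K


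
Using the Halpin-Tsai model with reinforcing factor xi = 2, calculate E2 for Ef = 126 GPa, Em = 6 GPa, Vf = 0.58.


eta = (Ef/Em - 1)/(Ef/Em + xi) = (21.0 - 1)/(21.0 + 2) = 0.8696
E2 = Em*(1+xi*eta*Vf)/(1-eta*Vf) = 24.32 GPa

24.32 GPa


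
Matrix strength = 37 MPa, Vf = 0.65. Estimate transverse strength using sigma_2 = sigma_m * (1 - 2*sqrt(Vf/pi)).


factor = 1 - 2*sqrt(0.65/pi) = 0.0903
sigma_2 = 37 * 0.0903 = 3.34 MPa

3.34 MPa


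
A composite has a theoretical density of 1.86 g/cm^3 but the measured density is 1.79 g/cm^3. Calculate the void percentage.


Void% = (rho_theo - rho_actual)/rho_theo * 100 = (1.86 - 1.79)/1.86 * 100 = 3.76%

3.76%


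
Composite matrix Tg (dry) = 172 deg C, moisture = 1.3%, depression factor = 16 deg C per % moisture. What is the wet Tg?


Tg_wet = Tg_dry - k*moisture = 172 - 16*1.3 = 151.2 deg C

151.2 deg C


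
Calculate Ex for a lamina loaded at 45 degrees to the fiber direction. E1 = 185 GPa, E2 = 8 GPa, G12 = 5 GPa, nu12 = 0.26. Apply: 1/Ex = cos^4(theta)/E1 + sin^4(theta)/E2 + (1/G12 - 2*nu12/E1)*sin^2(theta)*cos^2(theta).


cos^4(45) = 0.25, sin^4(45) = 0.25, sin^2(45)*cos^2(45) = 0.25
1/G12 - 2*nu12/E1 = 1/5 - 2*0.26/185 = 0.197189 GPa^-1
1/Ex = 0.25/185 + 0.25/8 + 0.197189*0.25 = 0.0818986 GPa^-1
Ex = 12.21 GPa

12.21 GPa


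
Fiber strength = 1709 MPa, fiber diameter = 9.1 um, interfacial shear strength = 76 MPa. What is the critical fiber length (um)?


Lc = sigma_f * d / (2 * tau_i) = 1709 * 9.1 / (2 * 76) = 102.3 um

102.3 um


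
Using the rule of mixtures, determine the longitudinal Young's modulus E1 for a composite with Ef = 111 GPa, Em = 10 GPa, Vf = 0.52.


E1 = Ef*Vf + Em*(1-Vf) = 111*0.52 + 10*0.48 = 62.52 GPa

62.52 GPa


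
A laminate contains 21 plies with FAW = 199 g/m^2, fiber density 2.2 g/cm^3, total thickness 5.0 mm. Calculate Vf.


Vf = n * FAW / (rho_f * h * 1000) = 21 * 199 / (2.2 * 5.0 * 1000) = 0.3799

0.3799


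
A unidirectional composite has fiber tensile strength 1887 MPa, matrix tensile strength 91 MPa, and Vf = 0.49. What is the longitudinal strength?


sigma_1 = sigma_f*Vf + sigma_m*(1-Vf) = 1887*0.49 + 91*0.51 = 971.0 MPa

971.0 MPa


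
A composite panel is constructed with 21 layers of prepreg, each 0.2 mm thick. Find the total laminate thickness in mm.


h = n * t_ply = 21 * 0.2 = 4.2 mm

4.2 mm


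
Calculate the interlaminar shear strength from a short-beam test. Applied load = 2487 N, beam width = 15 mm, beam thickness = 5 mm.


ILSS = 3F/(4bh) = 3*2487/(4*15*5) = 24.87 MPa

24.87 MPa


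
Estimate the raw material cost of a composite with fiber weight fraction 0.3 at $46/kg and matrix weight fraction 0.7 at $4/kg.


Cost = cost_f*Wf + cost_m*Wm = 46*0.3 + 4*0.7 = $16.6/kg

$16.6/kg


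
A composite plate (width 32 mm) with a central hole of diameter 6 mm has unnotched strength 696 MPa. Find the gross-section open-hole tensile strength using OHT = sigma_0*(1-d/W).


OHT = sigma_0*(1-d/W) = 696*(1-6/32) = 565.5 MPa

565.5 MPa


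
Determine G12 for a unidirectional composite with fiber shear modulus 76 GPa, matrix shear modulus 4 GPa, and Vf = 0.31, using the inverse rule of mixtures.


1/G12 = Vf/Gf + (1-Vf)/Gm = 0.31/76 + 0.69/4
G12 = 5.66 GPa

5.66 GPa


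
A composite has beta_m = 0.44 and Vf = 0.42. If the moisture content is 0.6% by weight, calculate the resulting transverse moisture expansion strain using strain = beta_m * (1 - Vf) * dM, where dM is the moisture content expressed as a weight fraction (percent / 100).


dM = 0.6/100 = 0.006
strain = beta_m * (1-Vf) * dM = 0.44 * 0.58 * 0.006 = 0.0015312

0.0015312


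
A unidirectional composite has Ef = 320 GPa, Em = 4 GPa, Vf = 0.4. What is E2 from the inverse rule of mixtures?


1/E2 = Vf/Ef + (1-Vf)/Em = 0.4/320 + 0.6/4
E2 = 6.61 GPa

6.61 GPa


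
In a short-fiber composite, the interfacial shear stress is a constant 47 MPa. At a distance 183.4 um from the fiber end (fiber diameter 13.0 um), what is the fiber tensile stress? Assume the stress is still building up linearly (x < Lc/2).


Force balance: sigma_f * (pi*d^2/4) = tau * (pi*d) * x  ->  sigma_f = 4 * tau * x / d
sigma_f = 4 * 47 * 183.4 / 13.0 = 2652.2 MPa

2652.2 MPa


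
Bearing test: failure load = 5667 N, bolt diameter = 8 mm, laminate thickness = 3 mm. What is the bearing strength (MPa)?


sigma_br = F/(d*h) = 5667/(8*3) = 236.1 MPa

236.1 MPa


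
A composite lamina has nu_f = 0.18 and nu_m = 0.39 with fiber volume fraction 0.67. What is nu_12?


nu_12 = nu_f*Vf + nu_m*(1-Vf) = 0.18*0.67 + 0.39*0.33 = 0.2493

0.2493


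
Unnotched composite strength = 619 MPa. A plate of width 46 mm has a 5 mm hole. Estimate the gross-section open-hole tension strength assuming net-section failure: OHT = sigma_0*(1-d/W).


OHT = sigma_0*(1-d/W) = 619*(1-5/46) = 551.7 MPa

551.7 MPa


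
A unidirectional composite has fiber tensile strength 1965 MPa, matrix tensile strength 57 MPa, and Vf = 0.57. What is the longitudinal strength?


sigma_1 = sigma_f*Vf + sigma_m*(1-Vf) = 1965*0.57 + 57*0.43 = 1144.6 MPa

1144.6 MPa


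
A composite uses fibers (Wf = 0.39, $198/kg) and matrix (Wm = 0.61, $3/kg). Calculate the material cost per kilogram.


Cost = cost_f*Wf + cost_m*Wm = 198*0.39 + 3*0.61 = $79.05/kg

$79.05/kg


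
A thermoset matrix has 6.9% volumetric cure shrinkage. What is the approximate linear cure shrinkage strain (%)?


Linear shrinkage ≈ vol_shrink/3 = 6.9/3 = 2.3%

2.3%


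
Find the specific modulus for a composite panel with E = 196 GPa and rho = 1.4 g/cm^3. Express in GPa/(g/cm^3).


Specific stiffness = E/rho = 196/1.4 = 140.0 GPa/(g/cm^3)

140.0 GPa/(g/cm^3)


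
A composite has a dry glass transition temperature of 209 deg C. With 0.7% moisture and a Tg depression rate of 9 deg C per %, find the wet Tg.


Tg_wet = Tg_dry - k*moisture = 209 - 9*0.7 = 202.7 deg C

202.7 deg C


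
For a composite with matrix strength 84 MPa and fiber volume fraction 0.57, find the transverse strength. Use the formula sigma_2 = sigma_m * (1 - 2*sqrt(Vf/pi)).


factor = 1 - 2*sqrt(0.57/pi) = 0.1481
sigma_2 = 84 * 0.1481 = 12.44 MPa

12.44 MPa


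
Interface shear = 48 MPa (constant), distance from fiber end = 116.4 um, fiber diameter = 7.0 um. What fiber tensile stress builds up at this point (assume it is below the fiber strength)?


Force balance: sigma_f * (pi*d^2/4) = tau * (pi*d) * x  ->  sigma_f = 4 * tau * x / d
sigma_f = 4 * 48 * 116.4 / 7.0 = 3192.7 MPa

3192.7 MPa


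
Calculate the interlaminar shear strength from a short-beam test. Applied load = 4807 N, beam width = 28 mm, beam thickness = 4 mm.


ILSS = 3F/(4bh) = 3*4807/(4*28*4) = 32.19 MPa

32.19 MPa


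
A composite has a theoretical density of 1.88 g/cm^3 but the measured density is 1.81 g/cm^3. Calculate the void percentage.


Void% = (rho_theo - rho_actual)/rho_theo * 100 = (1.88 - 1.81)/1.88 * 100 = 3.72%

3.72%


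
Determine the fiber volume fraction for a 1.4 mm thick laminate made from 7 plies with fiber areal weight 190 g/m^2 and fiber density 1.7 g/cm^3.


Vf = n * FAW / (rho_f * h * 1000) = 7 * 190 / (1.7 * 1.4 * 1000) = 0.5588

0.5588


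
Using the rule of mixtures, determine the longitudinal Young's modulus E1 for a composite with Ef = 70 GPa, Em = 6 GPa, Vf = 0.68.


E1 = Ef*Vf + Em*(1-Vf) = 70*0.68 + 6*0.32 = 49.52 GPa

49.52 GPa


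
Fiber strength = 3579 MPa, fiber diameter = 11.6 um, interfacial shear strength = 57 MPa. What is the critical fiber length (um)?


Lc = sigma_f * d / (2 * tau_i) = 3579 * 11.6 / (2 * 57) = 364.2 um

364.2 um


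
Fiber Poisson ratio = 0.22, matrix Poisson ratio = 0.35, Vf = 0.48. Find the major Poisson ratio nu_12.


nu_12 = nu_f*Vf + nu_m*(1-Vf) = 0.22*0.48 + 0.35*0.52 = 0.2876

0.2876


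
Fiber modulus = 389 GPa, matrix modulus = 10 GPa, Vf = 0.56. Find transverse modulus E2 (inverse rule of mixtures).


1/E2 = Vf/Ef + (1-Vf)/Em = 0.56/389 + 0.44/10
E2 = 22.01 GPa

22.01 GPa


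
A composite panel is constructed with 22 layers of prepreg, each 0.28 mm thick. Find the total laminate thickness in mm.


h = n * t_ply = 22 * 0.28 = 6.16 mm

6.16 mm


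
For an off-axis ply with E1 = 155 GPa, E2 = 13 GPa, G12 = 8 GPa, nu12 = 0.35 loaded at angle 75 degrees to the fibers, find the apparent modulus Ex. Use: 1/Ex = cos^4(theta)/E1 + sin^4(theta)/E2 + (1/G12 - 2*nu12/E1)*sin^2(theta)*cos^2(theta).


cos^4(75) = 0.004487, sin^4(75) = 0.870513, sin^2(75)*cos^2(75) = 0.0625
1/G12 - 2*nu12/E1 = 1/8 - 2*0.35/155 = 0.120484 GPa^-1
1/Ex = 0.004487/155 + 0.870513/13 + 0.120484*0.0625 = 0.0745217 GPa^-1
Ex = 13.42 GPa

13.42 GPa


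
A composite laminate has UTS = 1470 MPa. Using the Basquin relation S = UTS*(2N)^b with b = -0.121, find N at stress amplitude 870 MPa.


N = 0.5 * (S/UTS)^(1/b) = 0.5 * (870/1470)^(1/-0.121) = 38.1592 cycles

38.1592 cycles


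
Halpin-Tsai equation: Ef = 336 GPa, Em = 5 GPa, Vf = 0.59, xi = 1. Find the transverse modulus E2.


eta = (Ef/Em - 1)/(Ef/Em + xi) = (67.2 - 1)/(67.2 + 1) = 0.9707
E2 = Em*(1+xi*eta*Vf)/(1-eta*Vf) = 18.4 GPa

18.4 GPa


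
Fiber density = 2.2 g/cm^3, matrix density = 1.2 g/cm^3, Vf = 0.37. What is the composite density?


rho_c = rho_f*Vf + rho_m*(1-Vf) = 2.2*0.37 + 1.2*0.63 = 1.57 g/cm^3

1.57 g/cm^3


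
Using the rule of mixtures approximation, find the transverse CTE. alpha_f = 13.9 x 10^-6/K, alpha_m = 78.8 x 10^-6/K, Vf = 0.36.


alpha_2 = alpha_f*Vf + alpha_m*(1-Vf) = 13.9*0.36 + 78.8*0.64 = 55.4 x 10^-6/K

55.4 x 10^-6/K


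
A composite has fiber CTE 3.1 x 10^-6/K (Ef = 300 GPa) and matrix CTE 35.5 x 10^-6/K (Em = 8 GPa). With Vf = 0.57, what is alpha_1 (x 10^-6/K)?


E1 = Ef*Vf + Em*(1-Vf) = 174.44
alpha_1 = (alpha_f*Ef*Vf + alpha_m*Em*(1-Vf))/E1 = 3.74 x 10^-6/K

3.74 x 10^-6/K


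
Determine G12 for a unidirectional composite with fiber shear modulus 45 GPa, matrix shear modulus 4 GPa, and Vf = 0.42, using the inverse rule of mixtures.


1/G12 = Vf/Gf + (1-Vf)/Gm = 0.42/45 + 0.58/4
G12 = 6.48 GPa

6.48 GPa


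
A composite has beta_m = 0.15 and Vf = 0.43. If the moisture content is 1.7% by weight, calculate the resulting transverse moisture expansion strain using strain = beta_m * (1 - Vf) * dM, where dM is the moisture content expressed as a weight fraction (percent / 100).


dM = 1.7/100 = 0.017
strain = beta_m * (1-Vf) * dM = 0.15 * 0.57 * 0.017 = 0.0014535

0.0014535


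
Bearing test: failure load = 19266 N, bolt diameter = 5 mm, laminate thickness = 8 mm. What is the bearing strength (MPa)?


sigma_br = F/(d*h) = 19266/(5*8) = 481.7 MPa

481.7 MPa


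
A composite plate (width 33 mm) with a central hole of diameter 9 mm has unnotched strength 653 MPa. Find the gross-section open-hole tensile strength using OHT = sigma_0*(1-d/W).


OHT = sigma_0*(1-d/W) = 653*(1-9/33) = 474.9 MPa

474.9 MPa


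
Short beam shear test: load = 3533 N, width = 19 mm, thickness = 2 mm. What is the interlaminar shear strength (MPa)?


ILSS = 3F/(4bh) = 3*3533/(4*19*2) = 69.73 MPa

69.73 MPa


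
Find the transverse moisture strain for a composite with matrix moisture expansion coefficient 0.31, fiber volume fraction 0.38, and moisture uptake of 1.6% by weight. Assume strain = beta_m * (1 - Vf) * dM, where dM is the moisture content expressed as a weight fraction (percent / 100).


dM = 1.6/100 = 0.016
strain = beta_m * (1-Vf) * dM = 0.31 * 0.62 * 0.016 = 0.0030752

0.0030752


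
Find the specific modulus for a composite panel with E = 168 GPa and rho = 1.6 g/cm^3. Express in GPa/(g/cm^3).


Specific stiffness = E/rho = 168/1.6 = 105.0 GPa/(g/cm^3)

105.0 GPa/(g/cm^3)


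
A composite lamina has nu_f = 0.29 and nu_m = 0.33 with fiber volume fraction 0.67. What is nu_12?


nu_12 = nu_f*Vf + nu_m*(1-Vf) = 0.29*0.67 + 0.33*0.33 = 0.3032

0.3032


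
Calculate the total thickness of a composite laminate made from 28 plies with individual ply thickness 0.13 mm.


h = n * t_ply = 28 * 0.13 = 3.64 mm

3.64 mm


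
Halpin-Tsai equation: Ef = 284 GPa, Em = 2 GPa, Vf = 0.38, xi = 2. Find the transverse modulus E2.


eta = (Ef/Em - 1)/(Ef/Em + xi) = (142.0 - 1)/(142.0 + 2) = 0.9792
E2 = Em*(1+xi*eta*Vf)/(1-eta*Vf) = 5.56 GPa

5.56 GPa


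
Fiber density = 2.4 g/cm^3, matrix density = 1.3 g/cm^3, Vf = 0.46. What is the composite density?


rho_c = rho_f*Vf + rho_m*(1-Vf) = 2.4*0.46 + 1.3*0.54 = 1.806 g/cm^3

1.806 g/cm^3


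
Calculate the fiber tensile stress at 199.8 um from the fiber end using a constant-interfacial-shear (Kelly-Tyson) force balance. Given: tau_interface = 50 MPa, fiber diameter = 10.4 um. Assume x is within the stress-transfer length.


Force balance: sigma_f * (pi*d^2/4) = tau * (pi*d) * x  ->  sigma_f = 4 * tau * x / d
sigma_f = 4 * 50 * 199.8 / 10.4 = 3842.3 MPa

3842.3 MPa


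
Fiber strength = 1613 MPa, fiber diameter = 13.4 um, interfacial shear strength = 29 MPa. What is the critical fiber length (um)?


Lc = sigma_f * d / (2 * tau_i) = 1613 * 13.4 / (2 * 29) = 372.7 um

372.7 um


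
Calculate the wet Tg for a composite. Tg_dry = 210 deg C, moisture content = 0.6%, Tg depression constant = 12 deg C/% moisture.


Tg_wet = Tg_dry - k*moisture = 210 - 12*0.6 = 202.8 deg C

202.8 deg C


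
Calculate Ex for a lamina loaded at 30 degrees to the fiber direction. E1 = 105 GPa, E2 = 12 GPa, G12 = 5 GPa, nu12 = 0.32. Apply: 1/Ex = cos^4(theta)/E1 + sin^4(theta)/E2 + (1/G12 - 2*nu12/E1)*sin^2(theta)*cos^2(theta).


cos^4(30) = 0.5625, sin^4(30) = 0.0625, sin^2(30)*cos^2(30) = 0.1875
1/G12 - 2*nu12/E1 = 1/5 - 2*0.32/105 = 0.193905 GPa^-1
1/Ex = 0.5625/105 + 0.0625/12 + 0.193905*0.1875 = 0.0469226 GPa^-1
Ex = 21.31 GPa

21.31 GPa


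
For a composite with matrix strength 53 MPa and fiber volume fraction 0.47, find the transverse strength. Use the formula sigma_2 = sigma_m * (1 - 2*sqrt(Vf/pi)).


factor = 1 - 2*sqrt(0.47/pi) = 0.2264
sigma_2 = 53 * 0.2264 = 12.0 MPa

12.0 MPa


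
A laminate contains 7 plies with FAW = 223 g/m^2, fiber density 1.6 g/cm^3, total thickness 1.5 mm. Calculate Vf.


Vf = n * FAW / (rho_f * h * 1000) = 7 * 223 / (1.6 * 1.5 * 1000) = 0.6504

0.6504


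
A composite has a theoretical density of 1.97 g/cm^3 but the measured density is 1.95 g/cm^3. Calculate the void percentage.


Void% = (rho_theo - rho_actual)/rho_theo * 100 = (1.97 - 1.95)/1.97 * 100 = 1.02%

1.02%


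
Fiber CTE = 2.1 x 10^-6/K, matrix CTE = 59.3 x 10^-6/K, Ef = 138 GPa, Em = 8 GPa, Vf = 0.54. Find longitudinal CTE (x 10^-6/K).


E1 = Ef*Vf + Em*(1-Vf) = 78.2
alpha_1 = (alpha_f*Ef*Vf + alpha_m*Em*(1-Vf))/E1 = 4.79 x 10^-6/K

4.79 x 10^-6/K


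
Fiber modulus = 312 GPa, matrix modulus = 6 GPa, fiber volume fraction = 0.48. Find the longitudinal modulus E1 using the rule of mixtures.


E1 = Ef*Vf + Em*(1-Vf) = 312*0.48 + 6*0.52 = 152.88 GPa

152.88 GPa


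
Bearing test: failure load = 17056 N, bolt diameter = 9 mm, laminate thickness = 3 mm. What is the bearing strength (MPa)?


sigma_br = F/(d*h) = 17056/(9*3) = 631.7 MPa

631.7 MPa


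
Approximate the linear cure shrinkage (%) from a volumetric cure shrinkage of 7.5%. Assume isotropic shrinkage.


Linear shrinkage ≈ vol_shrink/3 = 7.5/3 = 2.5%

2.5%


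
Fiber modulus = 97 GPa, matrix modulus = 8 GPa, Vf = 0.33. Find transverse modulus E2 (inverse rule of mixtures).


1/E2 = Vf/Ef + (1-Vf)/Em = 0.33/97 + 0.67/8
E2 = 11.47 GPa

11.47 GPa


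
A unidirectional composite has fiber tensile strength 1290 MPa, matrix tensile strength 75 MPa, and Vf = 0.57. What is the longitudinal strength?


sigma_1 = sigma_f*Vf + sigma_m*(1-Vf) = 1290*0.57 + 75*0.43 = 767.6 MPa

767.6 MPa


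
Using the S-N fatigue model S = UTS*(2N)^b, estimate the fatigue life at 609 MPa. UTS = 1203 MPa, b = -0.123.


N = 0.5 * (S/UTS)^(1/b) = 0.5 * (609/1203)^(1/-0.123) = 126.6529 cycles

126.6529 cycles


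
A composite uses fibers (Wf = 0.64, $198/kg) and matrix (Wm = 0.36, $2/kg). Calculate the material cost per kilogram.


Cost = cost_f*Wf + cost_m*Wm = 198*0.64 + 2*0.36 = $127.44/kg

$127.44/kg


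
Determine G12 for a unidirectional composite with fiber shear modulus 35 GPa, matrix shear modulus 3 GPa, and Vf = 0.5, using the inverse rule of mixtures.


1/G12 = Vf/Gf + (1-Vf)/Gm = 0.5/35 + 0.5/3
G12 = 5.53 GPa

5.53 GPa


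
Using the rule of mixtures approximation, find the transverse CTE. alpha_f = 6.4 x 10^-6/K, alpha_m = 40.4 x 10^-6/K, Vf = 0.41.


alpha_2 = alpha_f*Vf + alpha_m*(1-Vf) = 6.4*0.41 + 40.4*0.59 = 26.5 x 10^-6/K

26.5 x 10^-6/K


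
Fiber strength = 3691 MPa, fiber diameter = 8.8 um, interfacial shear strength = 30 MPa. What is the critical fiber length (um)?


Lc = sigma_f * d / (2 * tau_i) = 3691 * 8.8 / (2 * 30) = 541.3 um

541.3 um


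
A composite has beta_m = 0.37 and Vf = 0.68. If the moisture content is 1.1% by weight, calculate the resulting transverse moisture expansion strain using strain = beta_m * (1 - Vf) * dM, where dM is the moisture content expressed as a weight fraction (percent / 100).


dM = 1.1/100 = 0.011
strain = beta_m * (1-Vf) * dM = 0.37 * 0.32 * 0.011 = 0.0013024

0.0013024


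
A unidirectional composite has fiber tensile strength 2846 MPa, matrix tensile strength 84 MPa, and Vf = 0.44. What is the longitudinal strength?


sigma_1 = sigma_f*Vf + sigma_m*(1-Vf) = 2846*0.44 + 84*0.56 = 1299.3 MPa

1299.3 MPa


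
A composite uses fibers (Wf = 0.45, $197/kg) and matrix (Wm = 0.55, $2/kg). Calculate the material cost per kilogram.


Cost = cost_f*Wf + cost_m*Wm = 197*0.45 + 2*0.55 = $89.75/kg

$89.75/kg


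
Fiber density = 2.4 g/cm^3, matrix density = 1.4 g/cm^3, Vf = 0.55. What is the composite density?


rho_c = rho_f*Vf + rho_m*(1-Vf) = 2.4*0.55 + 1.4*0.45 = 1.95 g/cm^3

1.95 g/cm^3


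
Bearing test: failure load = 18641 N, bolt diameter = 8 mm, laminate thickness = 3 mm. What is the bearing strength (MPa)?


sigma_br = F/(d*h) = 18641/(8*3) = 776.7 MPa

776.7 MPa


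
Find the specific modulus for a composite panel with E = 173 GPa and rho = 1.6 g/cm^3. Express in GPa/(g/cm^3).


Specific stiffness = E/rho = 173/1.6 = 108.1 GPa/(g/cm^3)

108.1 GPa/(g/cm^3)


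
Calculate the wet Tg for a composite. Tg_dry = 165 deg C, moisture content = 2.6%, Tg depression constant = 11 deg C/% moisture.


Tg_wet = Tg_dry - k*moisture = 165 - 11*2.6 = 136.4 deg C

136.4 deg C


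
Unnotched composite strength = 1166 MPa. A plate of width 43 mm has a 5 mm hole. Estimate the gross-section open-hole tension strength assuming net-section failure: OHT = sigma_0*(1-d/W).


OHT = sigma_0*(1-d/W) = 1166*(1-5/43) = 1030.4 MPa

1030.4 MPa


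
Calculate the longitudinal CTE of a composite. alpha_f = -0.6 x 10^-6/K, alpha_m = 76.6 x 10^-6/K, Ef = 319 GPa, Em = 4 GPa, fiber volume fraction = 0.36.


E1 = Ef*Vf + Em*(1-Vf) = 117.4
alpha_1 = (alpha_f*Ef*Vf + alpha_m*Em*(1-Vf))/E1 = 1.08 x 10^-6/K

1.08 x 10^-6/K


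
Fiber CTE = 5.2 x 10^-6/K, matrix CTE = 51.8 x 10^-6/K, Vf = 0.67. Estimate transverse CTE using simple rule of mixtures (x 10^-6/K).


alpha_2 = alpha_f*Vf + alpha_m*(1-Vf) = 5.2*0.67 + 51.8*0.33 = 20.6 x 10^-6/K

20.6 x 10^-6/K


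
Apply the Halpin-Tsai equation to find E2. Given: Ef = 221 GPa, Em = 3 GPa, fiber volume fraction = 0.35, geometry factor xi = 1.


eta = (Ef/Em - 1)/(Ef/Em + xi) = (73.6667 - 1)/(73.6667 + 1) = 0.9732
E2 = Em*(1+xi*eta*Vf)/(1-eta*Vf) = 6.1 GPa

6.1 GPa


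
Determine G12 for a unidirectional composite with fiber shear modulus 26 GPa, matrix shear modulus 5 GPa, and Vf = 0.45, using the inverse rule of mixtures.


1/G12 = Vf/Gf + (1-Vf)/Gm = 0.45/26 + 0.55/5
G12 = 7.85 GPa

7.85 GPa


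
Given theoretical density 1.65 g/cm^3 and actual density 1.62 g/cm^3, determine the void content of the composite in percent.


Void% = (rho_theo - rho_actual)/rho_theo * 100 = (1.65 - 1.62)/1.65 * 100 = 1.82%

1.82%


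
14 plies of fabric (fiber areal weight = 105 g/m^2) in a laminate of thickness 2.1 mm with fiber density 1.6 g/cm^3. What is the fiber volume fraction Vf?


Vf = n * FAW / (rho_f * h * 1000) = 14 * 105 / (1.6 * 2.1 * 1000) = 0.4375

0.4375


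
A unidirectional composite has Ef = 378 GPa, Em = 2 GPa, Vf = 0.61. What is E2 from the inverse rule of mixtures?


1/E2 = Vf/Ef + (1-Vf)/Em = 0.61/378 + 0.39/2
E2 = 5.09 GPa

5.09 GPa


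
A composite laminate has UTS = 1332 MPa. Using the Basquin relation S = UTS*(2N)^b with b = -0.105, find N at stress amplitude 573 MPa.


N = 0.5 * (S/UTS)^(1/b) = 0.5 * (573/1332)^(1/-0.105) = 1541.7496 cycles

1541.7496 cycles


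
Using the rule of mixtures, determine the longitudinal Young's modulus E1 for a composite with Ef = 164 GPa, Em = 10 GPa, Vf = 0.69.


E1 = Ef*Vf + Em*(1-Vf) = 164*0.69 + 10*0.31 = 116.26 GPa

116.26 GPa


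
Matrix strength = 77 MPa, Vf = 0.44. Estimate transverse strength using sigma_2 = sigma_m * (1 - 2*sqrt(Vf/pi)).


factor = 1 - 2*sqrt(0.44/pi) = 0.2515
sigma_2 = 77 * 0.2515 = 19.37 MPa

19.37 MPa


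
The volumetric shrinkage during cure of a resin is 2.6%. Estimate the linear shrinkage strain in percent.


Linear shrinkage ≈ vol_shrink/3 = 2.6/3 = 0.867%

0.867%


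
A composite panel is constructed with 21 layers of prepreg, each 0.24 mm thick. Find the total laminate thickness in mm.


h = n * t_ply = 21 * 0.24 = 5.04 mm

5.04 mm


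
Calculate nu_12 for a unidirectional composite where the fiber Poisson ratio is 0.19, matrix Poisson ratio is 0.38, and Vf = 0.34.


nu_12 = nu_f*Vf + nu_m*(1-Vf) = 0.19*0.34 + 0.38*0.66 = 0.3154

0.3154


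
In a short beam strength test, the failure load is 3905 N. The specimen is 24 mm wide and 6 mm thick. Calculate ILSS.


ILSS = 3F/(4bh) = 3*3905/(4*24*6) = 20.34 MPa

20.34 MPa


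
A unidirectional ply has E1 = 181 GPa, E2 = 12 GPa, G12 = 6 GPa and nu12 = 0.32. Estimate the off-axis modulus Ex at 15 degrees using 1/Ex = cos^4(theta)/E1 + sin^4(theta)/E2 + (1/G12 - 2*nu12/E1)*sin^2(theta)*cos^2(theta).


cos^4(15) = 0.870513, sin^4(15) = 0.004487, sin^2(15)*cos^2(15) = 0.0625
1/G12 - 2*nu12/E1 = 1/6 - 2*0.32/181 = 0.163131 GPa^-1
1/Ex = 0.870513/181 + 0.004487/12 + 0.163131*0.0625 = 0.0153791 GPa^-1
Ex = 65.02 GPa

65.02 GPa


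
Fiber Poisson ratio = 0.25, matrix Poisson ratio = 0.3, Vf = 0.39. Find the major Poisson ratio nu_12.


nu_12 = nu_f*Vf + nu_m*(1-Vf) = 0.25*0.39 + 0.3*0.61 = 0.2805

0.2805


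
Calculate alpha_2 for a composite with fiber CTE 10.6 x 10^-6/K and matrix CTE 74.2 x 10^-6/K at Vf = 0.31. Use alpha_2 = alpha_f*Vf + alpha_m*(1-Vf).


alpha_2 = alpha_f*Vf + alpha_m*(1-Vf) = 10.6*0.31 + 74.2*0.69 = 54.5 x 10^-6/K

54.5 x 10^-6/K


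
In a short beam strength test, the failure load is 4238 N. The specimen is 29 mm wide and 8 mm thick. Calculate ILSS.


ILSS = 3F/(4bh) = 3*4238/(4*29*8) = 13.7 MPa

13.7 MPa


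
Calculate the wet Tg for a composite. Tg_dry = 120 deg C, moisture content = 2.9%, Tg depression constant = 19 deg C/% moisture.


Tg_wet = Tg_dry - k*moisture = 120 - 19*2.9 = 64.9 deg C

64.9 deg C


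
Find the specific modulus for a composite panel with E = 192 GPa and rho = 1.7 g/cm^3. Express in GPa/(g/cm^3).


Specific stiffness = E/rho = 192/1.7 = 112.9 GPa/(g/cm^3)

112.9 GPa/(g/cm^3)


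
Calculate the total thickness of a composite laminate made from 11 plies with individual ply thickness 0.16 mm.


h = n * t_ply = 11 * 0.16 = 1.76 mm

1.76 mm


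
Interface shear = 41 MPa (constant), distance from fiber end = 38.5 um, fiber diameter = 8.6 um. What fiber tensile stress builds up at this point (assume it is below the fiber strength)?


Force balance: sigma_f * (pi*d^2/4) = tau * (pi*d) * x  ->  sigma_f = 4 * tau * x / d
sigma_f = 4 * 41 * 38.5 / 8.6 = 734.2 MPa

734.2 MPa


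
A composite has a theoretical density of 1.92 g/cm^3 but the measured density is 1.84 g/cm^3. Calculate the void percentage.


Void% = (rho_theo - rho_actual)/rho_theo * 100 = (1.92 - 1.84)/1.92 * 100 = 4.17%

4.17%


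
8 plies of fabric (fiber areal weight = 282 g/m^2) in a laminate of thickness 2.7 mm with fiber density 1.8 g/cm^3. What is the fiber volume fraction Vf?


Vf = n * FAW / (rho_f * h * 1000) = 8 * 282 / (1.8 * 2.7 * 1000) = 0.4642

0.4642


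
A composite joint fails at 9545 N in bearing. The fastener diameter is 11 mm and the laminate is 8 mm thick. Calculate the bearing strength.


sigma_br = F/(d*h) = 9545/(11*8) = 108.5 MPa

108.5 MPa


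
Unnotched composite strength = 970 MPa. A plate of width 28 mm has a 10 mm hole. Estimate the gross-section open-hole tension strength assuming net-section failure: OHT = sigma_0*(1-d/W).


OHT = sigma_0*(1-d/W) = 970*(1-10/28) = 623.6 MPa

623.6 MPa


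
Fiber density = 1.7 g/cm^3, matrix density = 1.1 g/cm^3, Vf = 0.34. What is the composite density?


rho_c = rho_f*Vf + rho_m*(1-Vf) = 1.7*0.34 + 1.1*0.66 = 1.304 g/cm^3

1.304 g/cm^3


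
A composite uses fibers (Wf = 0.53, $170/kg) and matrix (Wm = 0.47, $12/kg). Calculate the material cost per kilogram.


Cost = cost_f*Wf + cost_m*Wm = 170*0.53 + 12*0.47 = $95.74/kg

$95.74/kg


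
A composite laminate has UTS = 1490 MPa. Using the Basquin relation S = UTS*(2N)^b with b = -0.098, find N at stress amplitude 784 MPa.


N = 0.5 * (S/UTS)^(1/b) = 0.5 * (784/1490)^(1/-0.098) = 350.4163 cycles

350.4163 cycles


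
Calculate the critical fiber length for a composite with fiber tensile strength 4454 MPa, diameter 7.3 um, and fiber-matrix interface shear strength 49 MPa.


Lc = sigma_f * d / (2 * tau_i) = 4454 * 7.3 / (2 * 49) = 331.8 um

331.8 um


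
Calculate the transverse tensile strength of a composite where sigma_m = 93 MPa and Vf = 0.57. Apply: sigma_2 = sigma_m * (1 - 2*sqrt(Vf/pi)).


factor = 1 - 2*sqrt(0.57/pi) = 0.1481
sigma_2 = 93 * 0.1481 = 13.77 MPa

13.77 MPa


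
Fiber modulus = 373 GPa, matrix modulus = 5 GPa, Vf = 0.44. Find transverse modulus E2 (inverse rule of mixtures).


1/E2 = Vf/Ef + (1-Vf)/Em = 0.44/373 + 0.56/5
E2 = 8.84 GPa

8.84 GPa


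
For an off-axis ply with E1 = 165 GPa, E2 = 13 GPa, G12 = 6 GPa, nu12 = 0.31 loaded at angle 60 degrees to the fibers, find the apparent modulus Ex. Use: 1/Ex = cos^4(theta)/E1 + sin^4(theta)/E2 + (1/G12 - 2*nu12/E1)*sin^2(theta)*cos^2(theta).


cos^4(60) = 0.0625, sin^4(60) = 0.5625, sin^2(60)*cos^2(60) = 0.1875
1/G12 - 2*nu12/E1 = 1/6 - 2*0.31/165 = 0.162909 GPa^-1
1/Ex = 0.0625/165 + 0.5625/13 + 0.162909*0.1875 = 0.0741935 GPa^-1
Ex = 13.48 GPa

13.48 GPa


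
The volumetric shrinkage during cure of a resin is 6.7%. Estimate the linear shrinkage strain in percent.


Linear shrinkage ≈ vol_shrink/3 = 6.7/3 = 2.233%

2.233%


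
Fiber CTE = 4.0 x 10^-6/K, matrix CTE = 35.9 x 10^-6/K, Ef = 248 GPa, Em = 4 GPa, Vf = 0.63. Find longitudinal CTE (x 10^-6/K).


E1 = Ef*Vf + Em*(1-Vf) = 157.72
alpha_1 = (alpha_f*Ef*Vf + alpha_m*Em*(1-Vf))/E1 = 4.3 x 10^-6/K

4.3 x 10^-6/K


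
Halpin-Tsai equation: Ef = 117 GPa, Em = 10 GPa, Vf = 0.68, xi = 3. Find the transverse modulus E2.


eta = (Ef/Em - 1)/(Ef/Em + xi) = (11.7 - 1)/(11.7 + 3) = 0.7279
E2 = Em*(1+xi*eta*Vf)/(1-eta*Vf) = 49.2 GPa

49.2 GPa


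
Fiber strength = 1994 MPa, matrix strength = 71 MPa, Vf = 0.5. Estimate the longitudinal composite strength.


sigma_1 = sigma_f*Vf + sigma_m*(1-Vf) = 1994*0.5 + 71*0.5 = 1032.5 MPa

1032.5 MPa


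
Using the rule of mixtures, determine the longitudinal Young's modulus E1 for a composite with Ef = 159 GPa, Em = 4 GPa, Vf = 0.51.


E1 = Ef*Vf + Em*(1-Vf) = 159*0.51 + 4*0.49 = 83.05 GPa

83.05 GPa


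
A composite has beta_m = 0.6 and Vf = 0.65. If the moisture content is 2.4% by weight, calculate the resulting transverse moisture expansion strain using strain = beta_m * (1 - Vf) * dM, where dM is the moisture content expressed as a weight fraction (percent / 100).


dM = 2.4/100 = 0.024
strain = beta_m * (1-Vf) * dM = 0.6 * 0.35 * 0.024 = 0.00504

0.00504


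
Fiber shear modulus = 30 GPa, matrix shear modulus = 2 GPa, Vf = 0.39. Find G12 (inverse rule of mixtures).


1/G12 = Vf/Gf + (1-Vf)/Gm = 0.39/30 + 0.61/2
G12 = 3.14 GPa

3.14 GPa


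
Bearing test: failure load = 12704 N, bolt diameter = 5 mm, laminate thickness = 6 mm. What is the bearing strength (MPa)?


sigma_br = F/(d*h) = 12704/(5*6) = 423.5 MPa

423.5 MPa


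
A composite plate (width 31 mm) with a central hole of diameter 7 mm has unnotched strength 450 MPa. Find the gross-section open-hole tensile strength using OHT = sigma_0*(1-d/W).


OHT = sigma_0*(1-d/W) = 450*(1-7/31) = 348.4 MPa

348.4 MPa


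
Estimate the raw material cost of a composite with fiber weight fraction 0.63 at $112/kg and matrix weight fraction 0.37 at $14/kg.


Cost = cost_f*Wf + cost_m*Wm = 112*0.63 + 14*0.37 = $75.74/kg

$75.74/kg


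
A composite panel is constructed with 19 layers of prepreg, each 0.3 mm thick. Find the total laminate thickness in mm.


h = n * t_ply = 19 * 0.3 = 5.7 mm

5.7 mm


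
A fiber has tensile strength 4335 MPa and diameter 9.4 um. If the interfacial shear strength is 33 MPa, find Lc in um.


Lc = sigma_f * d / (2 * tau_i) = 4335 * 9.4 / (2 * 33) = 617.4 um

617.4 um


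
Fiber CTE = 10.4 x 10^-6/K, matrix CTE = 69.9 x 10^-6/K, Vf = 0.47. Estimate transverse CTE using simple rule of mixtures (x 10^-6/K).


alpha_2 = alpha_f*Vf + alpha_m*(1-Vf) = 10.4*0.47 + 69.9*0.53 = 41.9 x 10^-6/K

41.9 x 10^-6/K


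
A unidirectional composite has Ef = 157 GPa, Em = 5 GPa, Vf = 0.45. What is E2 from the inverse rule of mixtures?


1/E2 = Vf/Ef + (1-Vf)/Em = 0.45/157 + 0.55/5
E2 = 8.86 GPa

8.86 GPa


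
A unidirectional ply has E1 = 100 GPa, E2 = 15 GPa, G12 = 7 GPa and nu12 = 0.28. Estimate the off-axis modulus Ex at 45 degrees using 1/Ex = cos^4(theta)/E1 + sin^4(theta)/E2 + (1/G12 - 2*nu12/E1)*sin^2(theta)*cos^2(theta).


cos^4(45) = 0.25, sin^4(45) = 0.25, sin^2(45)*cos^2(45) = 0.25
1/G12 - 2*nu12/E1 = 1/7 - 2*0.28/100 = 0.137257 GPa^-1
1/Ex = 0.25/100 + 0.25/15 + 0.137257*0.25 = 0.053481 GPa^-1
Ex = 18.7 GPa

18.7 GPa


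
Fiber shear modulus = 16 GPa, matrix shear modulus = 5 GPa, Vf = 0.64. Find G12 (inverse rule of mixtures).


1/G12 = Vf/Gf + (1-Vf)/Gm = 0.64/16 + 0.36/5
G12 = 8.93 GPa

8.93 GPa


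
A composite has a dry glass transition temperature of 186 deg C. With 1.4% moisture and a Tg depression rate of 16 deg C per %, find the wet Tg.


Tg_wet = Tg_dry - k*moisture = 186 - 16*1.4 = 163.6 deg C

163.6 deg C


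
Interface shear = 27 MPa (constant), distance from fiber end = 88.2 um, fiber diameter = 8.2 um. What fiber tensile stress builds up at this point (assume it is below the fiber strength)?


Force balance: sigma_f * (pi*d^2/4) = tau * (pi*d) * x  ->  sigma_f = 4 * tau * x / d
sigma_f = 4 * 27 * 88.2 / 8.2 = 1161.7 MPa

1161.7 MPa


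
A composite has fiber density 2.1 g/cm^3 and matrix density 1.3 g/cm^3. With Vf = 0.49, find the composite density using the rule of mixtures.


rho_c = rho_f*Vf + rho_m*(1-Vf) = 2.1*0.49 + 1.3*0.51 = 1.692 g/cm^3

1.692 g/cm^3


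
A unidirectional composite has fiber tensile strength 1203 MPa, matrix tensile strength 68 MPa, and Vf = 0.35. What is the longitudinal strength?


sigma_1 = sigma_f*Vf + sigma_m*(1-Vf) = 1203*0.35 + 68*0.65 = 465.3 MPa

465.3 MPa


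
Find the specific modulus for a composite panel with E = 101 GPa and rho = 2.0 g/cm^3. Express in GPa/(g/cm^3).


Specific stiffness = E/rho = 101/2.0 = 50.5 GPa/(g/cm^3)

50.5 GPa/(g/cm^3)


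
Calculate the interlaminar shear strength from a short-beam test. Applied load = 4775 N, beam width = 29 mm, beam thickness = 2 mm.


ILSS = 3F/(4bh) = 3*4775/(4*29*2) = 61.75 MPa

61.75 MPa


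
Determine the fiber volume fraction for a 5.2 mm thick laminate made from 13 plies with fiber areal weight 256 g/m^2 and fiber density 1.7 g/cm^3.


Vf = n * FAW / (rho_f * h * 1000) = 13 * 256 / (1.7 * 5.2 * 1000) = 0.3765

0.3765


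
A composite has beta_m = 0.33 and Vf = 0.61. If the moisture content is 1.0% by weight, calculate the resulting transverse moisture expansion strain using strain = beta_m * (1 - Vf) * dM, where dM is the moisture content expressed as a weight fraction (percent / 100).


dM = 1.0/100 = 0.01
strain = beta_m * (1-Vf) * dM = 0.33 * 0.39 * 0.01 = 0.001287

0.001287


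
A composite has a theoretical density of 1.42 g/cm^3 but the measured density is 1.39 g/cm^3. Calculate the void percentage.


Void% = (rho_theo - rho_actual)/rho_theo * 100 = (1.42 - 1.39)/1.42 * 100 = 2.11%

2.11%


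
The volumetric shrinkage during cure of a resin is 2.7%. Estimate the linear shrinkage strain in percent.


Linear shrinkage ≈ vol_shrink/3 = 2.7/3 = 0.9%

0.9%


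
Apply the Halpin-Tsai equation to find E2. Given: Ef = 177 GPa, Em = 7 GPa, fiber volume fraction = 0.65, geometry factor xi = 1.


eta = (Ef/Em - 1)/(Ef/Em + xi) = (25.2857 - 1)/(25.2857 + 1) = 0.9239
E2 = Em*(1+xi*eta*Vf)/(1-eta*Vf) = 28.05 GPa

28.05 GPa


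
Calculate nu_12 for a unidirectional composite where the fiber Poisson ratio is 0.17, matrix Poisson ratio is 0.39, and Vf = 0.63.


nu_12 = nu_f*Vf + nu_m*(1-Vf) = 0.17*0.63 + 0.39*0.37 = 0.2514

0.2514


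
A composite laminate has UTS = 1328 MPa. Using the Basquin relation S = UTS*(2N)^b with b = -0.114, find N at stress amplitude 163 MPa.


N = 0.5 * (S/UTS)^(1/b) = 0.5 * (163/1328)^(1/-0.114) = 4.9011e+07 cycles

4.9011e+07 cycles


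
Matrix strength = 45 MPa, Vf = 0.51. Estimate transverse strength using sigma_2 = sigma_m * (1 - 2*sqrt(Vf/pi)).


factor = 1 - 2*sqrt(0.51/pi) = 0.1942
sigma_2 = 45 * 0.1942 = 8.74 MPa

8.74 MPa


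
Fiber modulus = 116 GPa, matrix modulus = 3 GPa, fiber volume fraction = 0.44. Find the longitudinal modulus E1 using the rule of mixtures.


E1 = Ef*Vf + Em*(1-Vf) = 116*0.44 + 3*0.56 = 52.72 GPa

52.72 GPa


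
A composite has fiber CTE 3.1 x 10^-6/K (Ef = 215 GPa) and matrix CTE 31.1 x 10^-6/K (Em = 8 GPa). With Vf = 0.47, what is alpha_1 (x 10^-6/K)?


E1 = Ef*Vf + Em*(1-Vf) = 105.29
alpha_1 = (alpha_f*Ef*Vf + alpha_m*Em*(1-Vf))/E1 = 4.23 x 10^-6/K

4.23 x 10^-6/K


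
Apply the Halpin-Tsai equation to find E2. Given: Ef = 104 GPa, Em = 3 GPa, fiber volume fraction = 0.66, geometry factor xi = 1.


eta = (Ef/Em - 1)/(Ef/Em + xi) = (34.6667 - 1)/(34.6667 + 1) = 0.9439
E2 = Em*(1+xi*eta*Vf)/(1-eta*Vf) = 12.91 GPa

12.91 GPa


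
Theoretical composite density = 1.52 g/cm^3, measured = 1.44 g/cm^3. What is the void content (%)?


Void% = (rho_theo - rho_actual)/rho_theo * 100 = (1.52 - 1.44)/1.52 * 100 = 5.26%

5.26%


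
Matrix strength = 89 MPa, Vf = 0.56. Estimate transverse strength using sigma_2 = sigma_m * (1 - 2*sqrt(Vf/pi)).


factor = 1 - 2*sqrt(0.56/pi) = 0.1556
sigma_2 = 89 * 0.1556 = 13.85 MPa

13.85 MPa


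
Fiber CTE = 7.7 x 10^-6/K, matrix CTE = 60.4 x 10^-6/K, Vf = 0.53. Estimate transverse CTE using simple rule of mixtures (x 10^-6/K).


alpha_2 = alpha_f*Vf + alpha_m*(1-Vf) = 7.7*0.53 + 60.4*0.47 = 32.5 x 10^-6/K

32.5 x 10^-6/K


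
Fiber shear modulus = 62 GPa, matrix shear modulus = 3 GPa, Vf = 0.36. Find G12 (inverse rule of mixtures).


1/G12 = Vf/Gf + (1-Vf)/Gm = 0.36/62 + 0.64/3
G12 = 4.56 GPa

4.56 GPa


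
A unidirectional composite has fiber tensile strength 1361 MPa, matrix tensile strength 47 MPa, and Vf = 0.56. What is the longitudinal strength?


sigma_1 = sigma_f*Vf + sigma_m*(1-Vf) = 1361*0.56 + 47*0.44 = 782.8 MPa

782.8 MPa


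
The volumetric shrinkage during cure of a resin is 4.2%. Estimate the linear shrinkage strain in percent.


Linear shrinkage ≈ vol_shrink/3 = 4.2/3 = 1.4%

1.4%


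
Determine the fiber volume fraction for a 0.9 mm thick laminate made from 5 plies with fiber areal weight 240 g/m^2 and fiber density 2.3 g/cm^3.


Vf = n * FAW / (rho_f * h * 1000) = 5 * 240 / (2.3 * 0.9 * 1000) = 0.5797

0.5797
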